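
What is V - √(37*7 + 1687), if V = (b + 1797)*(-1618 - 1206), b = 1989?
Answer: -10691664 - √1946 ≈ -1.0692e+7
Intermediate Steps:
V = -10691664 (V = (1989 + 1797)*(-1618 - 1206) = 3786*(-2824) = -10691664)
V - √(37*7 + 1687) = -10691664 - √(37*7 + 1687) = -10691664 - √(259 + 1687) = -10691664 - √1946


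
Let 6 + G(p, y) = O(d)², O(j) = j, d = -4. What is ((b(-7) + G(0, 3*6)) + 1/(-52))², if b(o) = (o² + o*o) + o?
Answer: 27573001/2704 ≈ 10197.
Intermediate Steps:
b(o) = o + 2*o² (b(o) = (o² + o²) + o = 2*o² + o = o + 2*o²)
G(p, y) = 10 (G(p, y) = -6 + (-4)² = -6 + 16 = 10)
((b(-7) + G(0, 3*6)) + 1/(-52))² = ((-7*(1 + 2*(-7)) + 10) + 1/(-52))² = ((-7*(1 - 14) + 10) - 1/52)² = ((-7*(-13) + 10) - 1/52)² = ((91 + 10) - 1/52)² = (101 - 1/52)² = (5251/52)² = 27573001/2704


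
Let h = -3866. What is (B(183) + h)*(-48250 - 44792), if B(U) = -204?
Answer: 378680940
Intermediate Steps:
(B(183) + h)*(-48250 - 44792) = (-204 - 3866)*(-48250 - 44792) = -4070*(-93042) = 378680940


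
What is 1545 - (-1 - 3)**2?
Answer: 1529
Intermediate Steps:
1545 - (-1 - 3)**2 = 1545 - 1*(-4)**2 = 1545 - 1*16 = 1545 - 16 = 1529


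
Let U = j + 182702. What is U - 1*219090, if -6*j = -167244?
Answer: -8514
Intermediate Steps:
j = 27874 (j = -1/6*(-167244) = 27874)
U = 210576 (U = 27874 + 182702 = 210576)
U - 1*219090 = 210576 - 1*219090 = 210576 - 219090 = -8514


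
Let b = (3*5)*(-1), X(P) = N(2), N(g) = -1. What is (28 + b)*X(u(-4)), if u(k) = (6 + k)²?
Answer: -13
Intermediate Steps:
X(P) = -1
b = -15 (b = 15*(-1) = -15)
(28 + b)*X(u(-4)) = (28 - 15)*(-1) = 13*(-1) = -13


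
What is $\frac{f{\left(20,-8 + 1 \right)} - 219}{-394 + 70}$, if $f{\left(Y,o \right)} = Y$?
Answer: $\frac{199}{324} \approx 0.6142$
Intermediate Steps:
$\frac{f{\left(20,-8 + 1 \right)} - 219}{-394 + 70} = \frac{20 - 219}{-394 + 70} = - \frac{199}{-324} = \left(-199\right) \left(- \frac{1}{324}\right) = \frac{199}{324}$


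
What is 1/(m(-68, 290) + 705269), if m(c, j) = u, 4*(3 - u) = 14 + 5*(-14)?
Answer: 1/705286 ≈ 1.4179e-6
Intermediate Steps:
u = 17 (u = 3 - (14 + 5*(-14))/4 = 3 - (14 - 70)/4 = 3 - ¼*(-56) = 3 + 14 = 17)
m(c, j) = 17
1/(m(-68, 290) + 705269) = 1/(17 + 705269) = 1/705286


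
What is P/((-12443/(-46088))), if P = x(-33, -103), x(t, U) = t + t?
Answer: -3041808/12443 ≈ -244.46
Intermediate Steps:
x(t, U) = 2*t
P = -66 (P = 2*(-33) = -66)
P/((-12443/(-46088))) = -66/((-12443/(-46088))) = -66/((-12443*(-1/46088))) = -66/12443/46088 = -66*46088/12443 = -3041808/12443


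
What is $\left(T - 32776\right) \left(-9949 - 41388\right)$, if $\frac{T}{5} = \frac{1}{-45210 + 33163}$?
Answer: $\frac{20270541611749}{12047} \approx 1.6826 \cdot 10^{9}$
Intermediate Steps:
$T = - \frac{5}{12047}$ ($T = \frac{5}{-45210 + 33163} = \frac{5}{-12047} = 5 \left(- \frac{1}{12047}\right) = - \frac{5}{12047} \approx -0.00041504$)
$\left(T - 32776\right) \left(-9949 - 41388\right) = \left(- \frac{5}{12047} - 32776\right) \left(-9949 - 41388\right) = \left(- \frac{394852477}{12047}\right) \left(-51337\right) = \frac{20270541611749}{12047}$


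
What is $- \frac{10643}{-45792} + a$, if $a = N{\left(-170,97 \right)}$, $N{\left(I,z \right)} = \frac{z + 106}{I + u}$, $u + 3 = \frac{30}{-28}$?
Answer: $- \frac{104203873}{111595104} \approx -0.93377$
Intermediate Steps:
$u = - \frac{57}{14}$ ($u = -3 + \frac{30}{-28} = -3 + 30 \left(- \frac{1}{28}\right) = -3 - \frac{15}{14} = - \frac{57}{14} \approx -4.0714$)
$N{\left(I,z \right)} = \frac{106 + z}{- \frac{57}{14} + I}$ ($N{\left(I,z \right)} = \frac{z + 106}{I - \frac{57}{14}} = \frac{106 + z}{- \frac{57}{14} + I}$)
$a = - \frac{2842}{2437}$ ($a = \frac{14 \left(106 + 97\right)}{-57 + 14 \left(-170\right)} = 14 \frac{1}{-57 - 2380} \cdot 203 = 14 \frac{1}{-2437} \cdot 203 = 14 \left(- \frac{1}{2437}\right) 203 = - \frac{2842}{2437} \approx -1.1662$)
$- \frac{10643}{-45792} + a = - \frac{10643}{-45792} - \frac{2842}{2437} = \left(-10643\right) \left(- \frac{1}{45792}\right) - \frac{2842}{2437} = \frac{10643}{45792} - \frac{2842}{2437} = - \frac{104203873}{111595104}$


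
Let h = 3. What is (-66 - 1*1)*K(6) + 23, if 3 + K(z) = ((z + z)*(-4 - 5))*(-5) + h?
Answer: -36157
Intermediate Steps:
K(z) = 90*z (K(z) = -3 + (((z + z)*(-4 - 5))*(-5) + 3) = -3 + (((2*z)*(-9))*(-5) + 3) = -3 + (-18*z*(-5) + 3) = -3 + (90*z + 3) = -3 + (3 + 90*z) = 90*z)
(-66 - 1*1)*K(6) + 23 = (-66 - 1*1)*(90*6) + 23 = (-66 - 1)*540 + 23 = -67*540 + 23 = -36180 + 23 = -36157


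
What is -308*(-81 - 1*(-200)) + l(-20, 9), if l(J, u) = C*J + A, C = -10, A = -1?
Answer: -36453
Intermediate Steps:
l(J, u) = -1 - 10*J (l(J, u) = -10*J - 1 = -1 - 10*J)
-308*(-81 - 1*(-200)) + l(-20, 9) = -308*(-81 - 1*(-200)) + (-1 - 10*(-20)) = -308*(-81 + 200) + (-1 + 200) = -308*119 + 199 = -36652 + 199 = -36453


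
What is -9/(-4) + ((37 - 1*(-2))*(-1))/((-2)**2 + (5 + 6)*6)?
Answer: 237/140 ≈ 1.6929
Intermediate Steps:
-9/(-4) + ((37 - 1*(-2))*(-1))/((-2)**2 + (5 + 6)*6) = -9*(-1/4) + ((37 + 2)*(-1))/(4 + 11*6) = 9/4 + (39*(-1))/(4 + 66) = 9/4 - 39/70 = 237/140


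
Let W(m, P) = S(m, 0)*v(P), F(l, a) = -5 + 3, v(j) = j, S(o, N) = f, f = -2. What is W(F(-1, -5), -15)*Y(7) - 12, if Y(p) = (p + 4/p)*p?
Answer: 1578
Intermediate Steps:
S(o, N) = -2
F(l, a) = -2
W(m, P) = -2*P
Y(p) = p*(p + 4/p)
W(F(-1, -5), -15)*Y(7) - 12 = (-2*(-15))*(4 + 7**2) - 12 = 30*(4 + 49) - 12 = 30*53 - 12 = 1590 - 12 = 1578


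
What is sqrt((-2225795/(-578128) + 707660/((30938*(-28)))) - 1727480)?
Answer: I*sqrt(423117364782590144830462705)/15650358556 ≈ 1314.3*I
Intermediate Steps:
sqrt((-2225795/(-578128) + 707660/((30938*(-28)))) - 1727480) = sqrt((-2225795*(-1/578128) + 707660/(-866264)) - 1727480) = sqrt((2225795/578128 + 707660*(-1/866264)) - 1727480) = sqrt((2225795/578128 - 176915/216566) - 1727480) = sqrt(189876002425/62601434224 - 1727480) = sqrt(-108142535717273095/62601434224) = I*sqrt(423117364782590144830462705)/15650358556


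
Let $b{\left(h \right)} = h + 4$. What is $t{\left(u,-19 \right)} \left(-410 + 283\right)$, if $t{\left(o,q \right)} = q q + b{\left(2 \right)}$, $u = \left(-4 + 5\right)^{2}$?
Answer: $-46609$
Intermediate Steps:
$u = 1$ ($u = 1^{2} = 1$)
$b{\left(h \right)} = 4 + h$
$t{\left(o,q \right)} = 6 + q^{2}$ ($t{\left(o,q \right)} = q q + \left(4 + 2\right) = q^{2} + 6 = 6 + q^{2}$)
$t{\left(u,-19 \right)} \left(-410 + 283\right) = \left(6 + \left(-19\right)^{2}\right) \left(-410 + 283\right) = \left(6 + 361\right) \left(-127\right) = 367 \left(-127\right) = -46609$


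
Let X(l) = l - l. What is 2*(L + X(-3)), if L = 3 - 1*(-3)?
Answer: 12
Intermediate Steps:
L = 6 (L = 3 + 3 = 6)
X(l) = 0
2*(L + X(-3)) = 2*(6 + 0) = 2*6 = 12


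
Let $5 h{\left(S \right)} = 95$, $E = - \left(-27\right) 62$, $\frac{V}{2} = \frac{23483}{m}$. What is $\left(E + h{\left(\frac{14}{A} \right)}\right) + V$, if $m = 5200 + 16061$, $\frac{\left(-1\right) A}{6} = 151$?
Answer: $\frac{36041839}{21261} \approx 1695.2$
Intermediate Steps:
$A = -906$ ($A = \left(-6\right) 151 = -906$)
$m = 21261$
$V = \frac{46966}{21261}$ ($V = 2 \cdot \frac{23483}{21261} = \frac{46966}{21261} \approx 2.209$)
$E = 1674$ ($E = \left(-1\right) \left(-1674\right) = 1674$)
$h{\left(S \right)} = 19$ ($h{\left(S \right)} = \frac{1}{5} \cdot 95 = 19$)
$\left(E + h{\left(\frac{14}{A} \right)}\right) + V = \left(1674 + 19\right) + \frac{46966}{21261} = 1693 + \frac{46966}{21261} = \frac{36041839}{21261}$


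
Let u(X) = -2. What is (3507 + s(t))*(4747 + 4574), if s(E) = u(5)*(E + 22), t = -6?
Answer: 32390475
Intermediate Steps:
s(E) = -44 - 2*E (s(E) = -2*(E + 22) = -2*(22 + E) = -44 - 2*E)
(3507 + s(t))*(4747 + 4574) = (3507 + (-44 - 2*(-6)))*(4747 + 4574) = (3507 + (-44 + 12))*9321 = (3507 - 32)*9321 = 3475*9321 = 32390475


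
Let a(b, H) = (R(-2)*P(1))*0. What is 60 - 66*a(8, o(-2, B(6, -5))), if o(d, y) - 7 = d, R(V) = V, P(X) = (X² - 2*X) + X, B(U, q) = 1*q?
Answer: 60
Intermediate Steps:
B(U, q) = q
P(X) = X² - X
o(d, y) = 7 + d
a(b, H) = 0 (a(b, H) = -2*(-1 + 1)*0 = -2*0*0 = 0*0 = 0)
60 - 66*a(8, o(-2, B(6, -5))) = 60 - 66*0 = 60 + 0 = 60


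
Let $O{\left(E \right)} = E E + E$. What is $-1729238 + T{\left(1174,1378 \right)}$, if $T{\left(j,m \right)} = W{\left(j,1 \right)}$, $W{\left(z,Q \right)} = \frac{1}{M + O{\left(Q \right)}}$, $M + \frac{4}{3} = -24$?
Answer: $- \frac{121046663}{70} \approx -1.7292 \cdot 10^{6}$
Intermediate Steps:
$M = - \frac{76}{3}$ ($M = - \frac{4}{3} - 24 = - \frac{76}{3} \approx -25.333$)
$O{\left(E \right)} = E + E^{2}$ ($O{\left(E \right)} = E^{2} + E = E + E^{2}$)
$W{\left(z,Q \right)} = \frac{1}{- \frac{76}{3} + Q \left(1 + Q\right)}$
$T{\left(j,m \right)} = - \frac{3}{70}$ ($T{\left(j,m \right)} = \frac{3}{-76 + 3 \cdot 1 \left(1 + 1\right)} = \frac{3}{-76 + 3 \cdot 1 \cdot 2} = \frac{3}{-76 + 6} = \frac{3}{-70} = 3 \left(- \frac{1}{70}\right) = - \frac{3}{70}$)
$-1729238 + T{\left(1174,1378 \right)} = -1729238 - \frac{3}{70} = - \frac{121046663}{70}$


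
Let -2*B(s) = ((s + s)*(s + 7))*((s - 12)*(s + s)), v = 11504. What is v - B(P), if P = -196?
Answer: 3020431088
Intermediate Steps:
B(s) = -2*s²*(-12 + s)*(7 + s) (B(s) = -(s + s)*(s + 7)*(s - 12)*(s + s)/2 = -(2*s)*(7 + s)*(-12 + s)*(2*s)/2 = -2*s*(7 + s)*2*s*(-12 + s)/2 = -2*s²*(-12 + s)*(7 + s))
v - B(P) = 11504 - 2*(-196)²*(84 - 1*(-196)² + 5*(-196)) = 11504 - 2*38416*(84 - 1*38416 - 980) = 11504 - 2*38416*(84 - 38416 - 980) = 11504 - 2*38416*(-39312) = 11504 - 1*(-3020419584) = 11504 + 3020419584 = 3020431088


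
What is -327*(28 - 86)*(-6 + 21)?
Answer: 284490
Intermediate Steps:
-327*(28 - 86)*(-6 + 21) = -(-18966)*15 = -327*(-870) = 284490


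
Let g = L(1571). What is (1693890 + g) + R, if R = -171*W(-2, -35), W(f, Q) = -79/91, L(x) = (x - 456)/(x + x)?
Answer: 484362963323/285922 ≈ 1.6940e+6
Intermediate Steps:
L(x) = (-456 + x)/(2*x) (L(x) = (-456 + x)/((2*x)) = (-456 + x)*(1/(2*x)) = (-456 + x)/(2*x))
W(f, Q) = -79/91 (W(f, Q) = -79*1/91 = -79/91)
g = 1115/3142 (g = (½)*(-456 + 1571)/1571 = (½)*(1/1571)*1115 = 1115/3142 ≈ 0.35487)
R = 13509/91 (R = -171*(-79/91) = 13509/91 ≈ 148.45)
(1693890 + g) + R = (1693890 + 1115/3142) + 13509/91 = 5322203495/3142 + 13509/91 = 484362963323/285922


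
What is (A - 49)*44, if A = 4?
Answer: -1980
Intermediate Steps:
(A - 49)*44 = (4 - 49)*44 = -45*44 = -1980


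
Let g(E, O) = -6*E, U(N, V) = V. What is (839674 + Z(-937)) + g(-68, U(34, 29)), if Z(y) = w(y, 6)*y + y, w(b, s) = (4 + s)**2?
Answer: 745445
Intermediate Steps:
Z(y) = 101*y (Z(y) = (4 + 6)**2*y + y = 10**2*y + y = 100*y + y = 101*y)
(839674 + Z(-937)) + g(-68, U(34, 29)) = (839674 + 101*(-937)) - 6*(-68) = (839674 - 94637) + 408 = 745037 + 408 = 745445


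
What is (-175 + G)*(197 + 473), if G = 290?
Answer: 77050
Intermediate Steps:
(-175 + G)*(197 + 473) = (-175 + 290)*(197 + 473) = 115*670 = 77050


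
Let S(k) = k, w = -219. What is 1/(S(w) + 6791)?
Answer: 1/6572 ≈ 0.00015216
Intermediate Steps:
1/(S(w) + 6791) = 1/(-219 + 6791) = 1/6572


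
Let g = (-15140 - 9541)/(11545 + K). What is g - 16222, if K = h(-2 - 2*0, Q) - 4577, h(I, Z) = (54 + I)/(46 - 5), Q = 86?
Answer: -4636286201/285740 ≈ -16226.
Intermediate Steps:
h(I, Z) = 54/41 + I/41 (h(I, Z) = (54 + I)/41 = (54 + I)*(1/41) = 54/41 + I/41)
K = -187605/41 (K = (54/41 + (-2 - 2*0)/41) - 4577 = (54/41 + (-2 + 0)/41) - 4577 = (54/41 + (1/41)*(-2)) - 4577 = (54/41 - 2/41) - 4577 = 52/41 - 4577 = -187605/41 ≈ -4575.7)
g = -1011921/285740 (g = (-15140 - 9541)/(11545 - 187605/41) = -24681/285740/41 = -24681*41/285740 = -1011921/285740 ≈ -3.5414)
g - 16222 = -1011921/285740 - 16222 = -4636286201/285740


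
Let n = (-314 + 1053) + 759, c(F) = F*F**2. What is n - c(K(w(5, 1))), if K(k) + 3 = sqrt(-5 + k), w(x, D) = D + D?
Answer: 1498 - 24*I*sqrt(3) ≈ 1498.0 - 41.569*I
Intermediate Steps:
w(x, D) = 2*D
K(k) = -3 + sqrt(-5 + k)
c(F) = F**3
n = 1498 (n = 739 + 759 = 1498)
n - c(K(w(5, 1))) = 1498 - (-3 + sqrt(-5 + 2*1))**3 = 1498 - (-3 + sqrt(-5 + 2))**3 = 1498 - (-3 + sqrt(-3))**3 = 1498 - (-3 + I*sqrt(3))**3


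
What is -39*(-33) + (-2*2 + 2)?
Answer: 1285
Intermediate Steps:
-39*(-33) + (-2*2 + 2) = 1287 + (-4 + 2) = 1287 - 2 = 1285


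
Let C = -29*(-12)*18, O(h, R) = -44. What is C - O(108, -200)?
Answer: 6308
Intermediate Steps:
C = 6264 (C = 348*18 = 6264)
C - O(108, -200) = 6264 - 1*(-44) = 6264 + 44 = 6308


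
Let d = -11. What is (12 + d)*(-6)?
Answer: -6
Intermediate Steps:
(12 + d)*(-6) = (12 - 11)*(-6) = 1*(-6) = -6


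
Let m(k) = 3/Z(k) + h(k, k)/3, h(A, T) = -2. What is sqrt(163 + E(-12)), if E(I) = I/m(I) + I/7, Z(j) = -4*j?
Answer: sqrt(7464919)/203 ≈ 13.459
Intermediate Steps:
m(k) = -2/3 - 3/(4*k) (m(k) = 3/((-4*k)) - 2/3 = 3*(-1/(4*k)) - 2*1/3 = -3/(4*k) - 2/3 = -2/3 - 3/(4*k))
E(I) = I/7 + 12*I**2/(-9 - 8*I) (E(I) = I/(((-9 - 8*I)/(12*I))) + I/7 = I*(12*I/(-9 - 8*I)) + I*(1/7) = 12*I**2/(-9 - 8*I) + I/7 = I/7 + 12*I**2/(-9 - 8*I))
sqrt(163 + E(-12)) = sqrt(163 + (1/7)*(-12)*(9 - 76*(-12))/(9 + 8*(-12))) = sqrt(163 + (1/7)*(-12)*(9 + 912)/(9 - 96)) = sqrt(163 + (1/7)*(-12)*921/(-87)) = sqrt(163 + (1/7)*(-12)*(-1/87)*921) = sqrt(163 + 3684/203) = sqrt(36773/203) = sqrt(7464919)/203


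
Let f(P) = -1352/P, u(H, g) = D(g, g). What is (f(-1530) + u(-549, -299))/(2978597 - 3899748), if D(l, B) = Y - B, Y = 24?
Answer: -247771/704680515 ≈ -0.00035161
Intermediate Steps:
D(l, B) = 24 - B
u(H, g) = 24 - g
(f(-1530) + u(-549, -299))/(2978597 - 3899748) = (-1352/(-1530) + (24 - 1*(-299)))/(2978597 - 3899748) = (-1352*(-1/1530) + (24 + 299))/(-921151) = (676/765 + 323)*(-1/921151) = (247771/765)*(-1/921151) = -247771/704680515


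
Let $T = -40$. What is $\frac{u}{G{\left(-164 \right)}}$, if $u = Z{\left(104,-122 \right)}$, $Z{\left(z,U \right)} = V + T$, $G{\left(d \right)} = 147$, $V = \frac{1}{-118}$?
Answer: $- \frac{4721}{17346} \approx -0.27217$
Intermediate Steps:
$V = - \frac{1}{118} \approx -0.0084746$
$Z{\left(z,U \right)} = - \frac{4721}{118}$ ($Z{\left(z,U \right)} = - \frac{1}{118} - 40 = - \frac{4721}{118}$)
$u = - \frac{4721}{118} \approx -40.008$
$\frac{u}{G{\left(-164 \right)}} = - \frac{4721}{118 \cdot 147} = \left(- \frac{4721}{118}\right) \frac{1}{147} = - \frac{4721}{17346}$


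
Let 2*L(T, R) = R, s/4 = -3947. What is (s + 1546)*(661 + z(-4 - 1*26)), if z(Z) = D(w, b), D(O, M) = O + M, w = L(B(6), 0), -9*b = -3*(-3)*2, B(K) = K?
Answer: -9385478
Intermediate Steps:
b = -2 (b = -(-3*(-3))*2/9 = -2 ≈ -2.0000)
s = -15788 (s = 4*(-3947) = -15788)
L(T, R) = R/2
w = 0 (w = (1/2)*0 = 0)
D(O, M) = M + O
z(Z) = -2 (z(Z) = -2 + 0 = -2)
(s + 1546)*(661 + z(-4 - 1*26)) = (-15788 + 1546)*(661 - 2) = -14242*659 = -9385478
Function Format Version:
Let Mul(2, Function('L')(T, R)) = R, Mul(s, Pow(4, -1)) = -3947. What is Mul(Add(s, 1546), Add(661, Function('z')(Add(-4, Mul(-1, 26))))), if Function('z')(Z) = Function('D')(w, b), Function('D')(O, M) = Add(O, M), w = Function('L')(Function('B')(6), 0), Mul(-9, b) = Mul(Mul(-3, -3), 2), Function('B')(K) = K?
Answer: -9385478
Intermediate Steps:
b = -2 (b = Mul(Rational(-1, 9), Mul(Mul(-3, -3), 2)) = Mul(Rational(-1, 9), Mul(9, 2)) = Mul(Rational(-1, 9), 18) = -2)
s = -15788 (s = Mul(4, -3947) = -15788)
Function('L')(T, R) = Mul(Rational(1, 2), R)
w = 0 (w = Mul(Rational(1, 2), 0) = 0)
Function('D')(O, M) = Add(M, O)
Function('z')(Z) = -2 (Function('z')(Z) = Add(-2, 0) = -2)
Mul(Add(s, 1546), Add(661, Function('z')(Add(-4, Mul(-1, 26))))) = Mul(Add(-15788, 1546), Add(661, -2)) = Mul(-14242, 659) = -9385478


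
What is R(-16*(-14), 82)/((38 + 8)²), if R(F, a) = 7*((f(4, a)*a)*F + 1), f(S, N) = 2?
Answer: 257159/2116 ≈ 121.53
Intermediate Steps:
R(F, a) = 7 + 14*F*a (R(F, a) = 7*((2*a)*F + 1) = 7*(2*F*a + 1) = 7*(1 + 2*F*a) = 7 + 14*F*a)
R(-16*(-14), 82)/((38 + 8)²) = (7 + 14*(-16*(-14))*82)/((38 + 8)²) = (7 + 14*224*82)/(46²) = (7 + 257152)/2116 = 257159*(1/2116) = 257159/2116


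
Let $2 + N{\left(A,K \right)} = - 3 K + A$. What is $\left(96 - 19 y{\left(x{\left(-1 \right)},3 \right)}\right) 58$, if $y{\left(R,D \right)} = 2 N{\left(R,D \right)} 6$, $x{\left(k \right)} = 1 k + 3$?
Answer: $124584$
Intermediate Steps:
$N{\left(A,K \right)} = -2 + A - 3 K$ ($N{\left(A,K \right)} = -2 + \left(- 3 K + A\right) = -2 + \left(A - 3 K\right) = -2 + A - 3 K$)
$x{\left(k \right)} = 3 + k$ ($x{\left(k \right)} = k + 3 = 3 + k$)
$y{\left(R,D \right)} = -24 - 36 D + 12 R$ ($y{\left(R,D \right)} = 2 \left(-2 + R - 3 D\right) 6 = \left(-4 - 6 D + 2 R\right) 6 = -24 - 36 D + 12 R$)
$\left(96 - 19 y{\left(x{\left(-1 \right)},3 \right)}\right) 58 = \left(96 - 19 \left(-24 - 108 + 12 \left(3 - 1\right)\right)\right) 58 = \left(96 - 19 \left(-24 - 108 + 12 \cdot 2\right)\right) 58 = \left(96 - 19 \left(-24 - 108 + 24\right)\right) 58 = \left(96 - -2052\right) 58 = \left(96 + 2052\right) 58 = 2148 \cdot 58 = 124584$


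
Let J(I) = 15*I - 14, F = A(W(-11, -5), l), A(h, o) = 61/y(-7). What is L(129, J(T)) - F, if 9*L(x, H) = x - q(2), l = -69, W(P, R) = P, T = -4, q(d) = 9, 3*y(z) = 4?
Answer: -389/12 ≈ -32.417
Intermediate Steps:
y(z) = 4/3 (y(z) = (⅓)*4 = 4/3)
A(h, o) = 183/4 (A(h, o) = 61/(4/3) = 61*(¾) = 183/4)
F = 183/4 ≈ 45.750
J(I) = -14 + 15*I
L(x, H) = -1 + x/9 (L(x, H) = (x - 1*9)/9 = (x - 9)/9 = (-9 + x)/9 = -1 + x/9)
L(129, J(T)) - F = (-1 + (⅑)*129) - 1*183/4 = (-1 + 43/3) - 183/4 = 40/3 - 183/4 = -389/12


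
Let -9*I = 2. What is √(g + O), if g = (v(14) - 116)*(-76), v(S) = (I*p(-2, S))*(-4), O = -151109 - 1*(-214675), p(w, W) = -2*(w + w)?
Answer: √646574/3 ≈ 268.03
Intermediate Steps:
I = -2/9 (I = -⅑*2 = -2/9 ≈ -0.22222)
p(w, W) = -4*w
O = 63566 (O = -151109 + 214675 = 63566)
v(S) = 64/9 (v(S) = -(-8)*(-2)/9*(-4) = -2/9*8*(-4) = -16/9*(-4) = 64/9)
g = 74480/9 (g = (64/9 - 116)*(-76) = -980/9*(-76) = 74480/9 ≈ 8275.6)
√(g + O) = √(74480/9 + 63566) = √(646574/9) = √646574/3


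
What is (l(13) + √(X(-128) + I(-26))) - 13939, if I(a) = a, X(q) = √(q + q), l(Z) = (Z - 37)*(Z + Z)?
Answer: -14563 + √(-26 + 16*I) ≈ -14562.0 + 5.3164*I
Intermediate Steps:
l(Z) = 2*Z*(-37 + Z) (l(Z) = (-37 + Z)*(2*Z) = 2*Z*(-37 + Z))
X(q) = √2*√q (X(q) = √(2*q) = √2*√q)
(l(13) + √(X(-128) + I(-26))) - 13939 = (2*13*(-37 + 13) + √(√2*√(-128) - 26)) - 13939 = (2*13*(-24) + √(√2*(8*I*√2) - 26)) - 13939 = (-624 + √(16*I - 26)) - 13939 = (-624 + √(-26 + 16*I)) - 13939 = -14563 + √(-26 + 16*I)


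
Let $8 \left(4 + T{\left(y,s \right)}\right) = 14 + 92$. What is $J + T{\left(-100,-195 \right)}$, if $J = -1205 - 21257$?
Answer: $- \frac{89811}{4} \approx -22453.0$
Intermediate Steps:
$T{\left(y,s \right)} = \frac{37}{4}$ ($T{\left(y,s \right)} = -4 + \frac{14 + 92}{8} = -4 + \frac{1}{8} \cdot 106 = -4 + \frac{53}{4} = \frac{37}{4}$)
$J = -22462$ ($J = -1205 - 21257 = -22462$)
$J + T{\left(-100,-195 \right)} = -22462 + \frac{37}{4} = - \frac{89811}{4}$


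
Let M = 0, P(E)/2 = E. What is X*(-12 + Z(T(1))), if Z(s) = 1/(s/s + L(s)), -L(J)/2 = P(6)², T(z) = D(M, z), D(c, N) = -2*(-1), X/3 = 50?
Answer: -516750/287 ≈ -1800.5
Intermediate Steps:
X = 150 (X = 3*50 = 150)
P(E) = 2*E
D(c, N) = 2
T(z) = 2
L(J) = -288 (L(J) = -2*(2*6)² = -2*12² = -2*144 = -288)
Z(s) = -1/287 (Z(s) = 1/(s/s - 288) = 1/(1 - 288) = 1/(-287) = -1/287)
X*(-12 + Z(T(1))) = 150*(-12 - 1/287) = 150*(-3445/287) = -516750/287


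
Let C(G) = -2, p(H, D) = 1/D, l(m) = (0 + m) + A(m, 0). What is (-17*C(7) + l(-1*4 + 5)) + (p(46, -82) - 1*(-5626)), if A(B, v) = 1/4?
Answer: 928443/164 ≈ 5661.2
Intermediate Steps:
A(B, v) = 1/4
l(m) = 1/4 + m (l(m) = (0 + m) + 1/4 = m + 1/4 = 1/4 + m)
(-17*C(7) + l(-1*4 + 5)) + (p(46, -82) - 1*(-5626)) = (-17*(-2) + (1/4 + (-1*4 + 5))) + (1/(-82) - 1*(-5626)) = (34 + (1/4 + (-4 + 5))) + (-1/82 + 5626) = (34 + (1/4 + 1)) + 461331/82 = (34 + 5/4) + 461331/82 = 141/4 + 461331/82 = 928443/164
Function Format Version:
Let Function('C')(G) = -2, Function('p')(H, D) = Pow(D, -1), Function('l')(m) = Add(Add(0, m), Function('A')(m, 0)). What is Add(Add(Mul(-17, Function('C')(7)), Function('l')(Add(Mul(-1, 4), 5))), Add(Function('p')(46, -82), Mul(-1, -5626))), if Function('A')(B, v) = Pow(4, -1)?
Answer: Rational(928443, 164) ≈ 5661.2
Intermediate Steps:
Function('A')(B, v) = Rational(1, 4)
Function('l')(m) = Add(Rational(1, 4), m) (Function('l')(m) = Add(Add(0, m), Rational(1, 4)) = Add(m, Rational(1, 4)) = Add(Rational(1, 4), m))
Add(Add(Mul(-17, Function('C')(7)), Function('l')(Add(Mul(-1, 4), 5))), Add(Function('p')(46, -82), Mul(-1, -5626))) = Add(Add(Mul(-17, -2), Add(Rational(1, 4), Add(Mul(-1, 4), 5))), Add(Pow(-82, -1), Mul(-1, -5626))) = Add(Add(34, Add(Rational(1, 4), Add(-4, 5))), Add(Rational(-1, 82), 5626)) = Add(Add(34, Add(Rational(1, 4), 1)), Rational(461331, 82)) = Add(Add(34, Rational(5, 4)), Rational(461331, 82)) = Add(Rational(141, 4), Rational(461331, 82)) = Rational(928443, 164)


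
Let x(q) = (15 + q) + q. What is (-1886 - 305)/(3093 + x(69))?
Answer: -2191/3246 ≈ -0.67498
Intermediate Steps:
x(q) = 15 + 2*q
(-1886 - 305)/(3093 + x(69)) = (-1886 - 305)/(3093 + (15 + 2*69)) = -2191/(3093 + (15 + 138)) = -2191/(3093 + 153) = -2191/3246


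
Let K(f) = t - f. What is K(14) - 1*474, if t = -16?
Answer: -504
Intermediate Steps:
K(f) = -16 - f
K(14) - 1*474 = (-16 - 1*14) - 1*474 = (-16 - 14) - 474 = -30 - 474 = -504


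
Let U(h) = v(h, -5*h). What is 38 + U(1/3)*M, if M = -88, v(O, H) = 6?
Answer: -490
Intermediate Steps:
U(h) = 6
38 + U(1/3)*M = 38 + 6*(-88) = 38 - 528 = -490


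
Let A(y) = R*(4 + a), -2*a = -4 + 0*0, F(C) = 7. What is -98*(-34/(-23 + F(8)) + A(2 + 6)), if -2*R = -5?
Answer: -6713/4 ≈ -1678.3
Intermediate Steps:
R = 5/2 (R = -½*(-5) = 5/2 ≈ 2.5000)
a = 2 (a = -(-4 + 0*0)/2 = -(-4 + 0)/2 = -½*(-4) = 2)
A(y) = 15 (A(y) = 5*(4 + 2)/2 = (5/2)*6 = 15)
-98*(-34/(-23 + F(8)) + A(2 + 6)) = -98*(-34/(-23 + 7) + 15) = -98*(-34/(-16) + 15) = -98*(-34*(-1/16) + 15) = -98*(17/8 + 15) = -98*137/8 = -6713/4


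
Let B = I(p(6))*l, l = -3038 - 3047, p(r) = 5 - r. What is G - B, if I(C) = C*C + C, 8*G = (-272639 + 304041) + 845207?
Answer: 876609/8 ≈ 1.0958e+5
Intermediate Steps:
G = 876609/8 (G = ((-272639 + 304041) + 845207)/8 = (31402 + 845207)/8 = (⅛)*876609 = 876609/8 ≈ 1.0958e+5)
I(C) = C + C² (I(C) = C² + C = C + C²)
l = -6085
B = 0 (B = ((5 - 1*6)*(1 + (5 - 1*6)))*(-6085) = ((5 - 6)*(1 + (5 - 6)))*(-6085) = -(1 - 1)*(-6085) = -1*0*(-6085) = 0*(-6085) = 0)
G - B = 876609/8 - 1*0 = 876609/8 + 0 = 876609/8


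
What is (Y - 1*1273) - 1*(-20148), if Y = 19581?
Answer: 38456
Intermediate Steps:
(Y - 1*1273) - 1*(-20148) = (19581 - 1*1273) - 1*(-20148) = (19581 - 1273) + 20148 = 18308 + 20148 = 38456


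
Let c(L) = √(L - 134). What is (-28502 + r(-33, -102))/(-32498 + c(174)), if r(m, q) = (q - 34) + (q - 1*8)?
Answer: 233563126/264029991 + 14374*√10/264029991 ≈ 0.88478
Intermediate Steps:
c(L) = √(-134 + L)
r(m, q) = -42 + 2*q (r(m, q) = (-34 + q) + (q - 8) = (-34 + q) + (-8 + q) = -42 + 2*q)
(-28502 + r(-33, -102))/(-32498 + c(174)) = (-28502 + (-42 + 2*(-102)))/(-32498 + √(-134 + 174)) = (-28502 + (-42 - 204))/(-32498 + √40) = (-28502 - 246)/(-32498 + 2*√10) = -28748/(-32498 + 2*√10)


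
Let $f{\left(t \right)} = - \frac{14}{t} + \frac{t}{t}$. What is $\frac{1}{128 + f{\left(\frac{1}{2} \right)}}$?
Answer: $\frac{1}{101} \approx 0.009901$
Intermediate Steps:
$f{\left(t \right)} = 1 - \frac{14}{t}$ ($f{\left(t \right)} = - \frac{14}{t} + 1 = 1 - \frac{14}{t}$)
$\frac{1}{128 + f{\left(\frac{1}{2} \right)}} = \frac{1}{128 + \frac{-14 + \frac{1}{2}}{\frac{1}{2}}} = \frac{1}{128 + \frac{1}{\frac{1}{2}} \left(-14 + \frac{1}{2}\right)} = \frac{1}{128 + 2 \left(- \frac{27}{2}\right)} = \frac{1}{128 - 27} = \frac{1}{101}$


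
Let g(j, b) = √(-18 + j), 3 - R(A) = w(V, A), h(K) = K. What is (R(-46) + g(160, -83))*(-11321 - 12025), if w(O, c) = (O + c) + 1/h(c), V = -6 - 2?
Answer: -30618279/23 - 23346*√142 ≈ -1.6094e+6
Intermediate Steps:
V = -8
w(O, c) = O + c + 1/c (w(O, c) = (O + c) + 1/c = O + c + 1/c)
R(A) = 11 - A - 1/A (R(A) = 3 - (-8 + A + 1/A) = 3 + (8 - A - 1/A) = 11 - A - 1/A)
(R(-46) + g(160, -83))*(-11321 - 12025) = ((11 - 1*(-46) - 1/(-46)) + √(-18 + 160))*(-11321 - 12025) = ((11 + 46 - 1*(-1/46)) + √142)*(-23346) = ((11 + 46 + 1/46) + √142)*(-23346) = (2623/46 + √142)*(-23346) = -30618279/23 - 23346*√142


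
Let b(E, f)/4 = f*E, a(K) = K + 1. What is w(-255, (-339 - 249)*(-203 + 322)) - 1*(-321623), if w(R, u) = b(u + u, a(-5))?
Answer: 2560727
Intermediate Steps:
a(K) = 1 + K
b(E, f) = 4*E*f (b(E, f) = 4*(f*E) = 4*(E*f) = 4*E*f)
w(R, u) = -32*u (w(R, u) = 4*(u + u)*(1 - 5) = 4*(2*u)*(-4) = -32*u)
w(-255, (-339 - 249)*(-203 + 322)) - 1*(-321623) = -32*(-339 - 249)*(-203 + 322) - 1*(-321623) = -(-18816)*119 + 321623 = -32*(-69972) + 321623 = 2239104 + 321623 = 2560727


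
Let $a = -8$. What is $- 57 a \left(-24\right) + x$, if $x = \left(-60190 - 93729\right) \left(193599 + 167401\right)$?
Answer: $-55564769944$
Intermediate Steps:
$x = -55564759000$ ($x = \left(-153919\right) 361000 = -55564759000$)
$- 57 a \left(-24\right) + x = \left(-57\right) \left(-8\right) \left(-24\right) - 55564759000 = 456 \left(-24\right) - 55564759000 = -10944 - 55564759000 = -55564769944$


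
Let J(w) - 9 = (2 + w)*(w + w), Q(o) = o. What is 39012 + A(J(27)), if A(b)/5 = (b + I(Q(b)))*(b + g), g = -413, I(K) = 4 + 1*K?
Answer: 18363752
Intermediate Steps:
I(K) = 4 + K
J(w) = 9 + 2*w*(2 + w) (J(w) = 9 + (2 + w)*(w + w) = 9 + (2 + w)*(2*w) = 9 + 2*w*(2 + w))
A(b) = 5*(-413 + b)*(4 + 2*b) (A(b) = 5*((b + (4 + b))*(b - 413)) = 5*((4 + 2*b)*(-413 + b)) = 5*((-413 + b)*(4 + 2*b)) = 5*(-413 + b)*(4 + 2*b))
39012 + A(J(27)) = 39012 + (-8260 - 4110*(9 + 2*27² + 4*27) + 10*(9 + 2*27² + 4*27)²) = 39012 + (-8260 - 4110*(9 + 2*729 + 108) + 10*(9 + 2*729 + 108)²) = 39012 + (-8260 - 4110*(9 + 1458 + 108) + 10*(9 + 1458 + 108)²) = 39012 + (-8260 - 4110*1575 + 10*1575²) = 39012 + (-8260 - 6473250 + 10*2480625) = 39012 + (-8260 - 6473250 + 24806250) = 39012 + 18324740 = 18363752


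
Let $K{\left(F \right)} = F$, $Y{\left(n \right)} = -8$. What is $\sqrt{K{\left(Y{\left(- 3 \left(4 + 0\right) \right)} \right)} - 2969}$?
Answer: $i \sqrt{2977} \approx 54.562 i$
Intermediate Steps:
$\sqrt{K{\left(Y{\left(- 3 \left(4 + 0\right) \right)} \right)} - 2969} = \sqrt{-8 - 2969} = \sqrt{-2977} = i \sqrt{2977}$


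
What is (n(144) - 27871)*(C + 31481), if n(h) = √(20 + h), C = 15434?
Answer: -1307567965 + 93830*√41 ≈ -1.3070e+9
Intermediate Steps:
(n(144) - 27871)*(C + 31481) = (√(20 + 144) - 27871)*(15434 + 31481) = (√164 - 27871)*46915 = (2*√41 - 27871)*46915 = (-27871 + 2*√41)*46915 = -1307567965 + 93830*√41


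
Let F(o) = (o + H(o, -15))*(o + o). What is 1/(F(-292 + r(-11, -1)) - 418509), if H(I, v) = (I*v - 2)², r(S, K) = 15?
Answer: -1/9555329637 ≈ -1.0465e-10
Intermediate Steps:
H(I, v) = (-2 + I*v)²
F(o) = 2*o*(o + (-2 - 15*o)²) (F(o) = (o + (-2 + o*(-15))²)*(o + o) = (o + (-2 - 15*o)²)*(2*o) = 2*o*(o + (-2 - 15*o)²))
1/(F(-292 + r(-11, -1)) - 418509) = 1/(2*(-292 + 15)*((-292 + 15) + (2 + 15*(-292 + 15))²) - 418509) = 1/(2*(-277)*(-277 + (2 + 15*(-277))²) - 418509) = 1/(2*(-277)*(-277 + (2 - 4155)²) - 418509) = 1/(2*(-277)*(-277 + (-4153)²) - 418509) = 1/(2*(-277)*(-277 + 17247409) - 418509) = 1/(2*(-277)*17247132 - 418509) = 1/(-9554911128 - 418509) = 1/(-9555329637) = -1/9555329637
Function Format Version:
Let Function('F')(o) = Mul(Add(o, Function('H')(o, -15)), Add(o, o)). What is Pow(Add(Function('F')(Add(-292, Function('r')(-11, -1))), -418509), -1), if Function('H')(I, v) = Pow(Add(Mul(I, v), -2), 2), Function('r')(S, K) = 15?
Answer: Rational(-1, 9555329637) ≈ -1.0465e-10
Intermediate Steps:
Function('H')(I, v) = Pow(Add(-2, Mul(I, v)), 2)
Function('F')(o) = Mul(2, o, Add(o, Pow(Add(-2, Mul(-15, o)), 2))) (Function('F')(o) = Mul(Add(o, Pow(Add(-2, Mul(o, -15)), 2)), Add(o, o)) = Mul(Add(o, Pow(Add(-2, Mul(-15, o)), 2)), Mul(2, o)) = Mul(2, o, Add(o, Pow(Add(-2, Mul(-15, o)), 2))))
Pow(Add(Function('F')(Add(-292, Function('r')(-11, -1))), -418509), -1) = Pow(Add(Mul(2, Add(-292, 15), Add(Add(-292, 15), Pow(Add(2, Mul(15, Add(-292, 15))), 2))), -418509), -1) = Pow(Add(Mul(2, -277, Add(-277, Pow(Add(2, Mul(15, -277)), 2))), -418509), -1) = Pow(Add(Mul(2, -277, Add(-277, Pow(Add(2, -4155), 2))), -418509), -1) = Pow(Add(Mul(2, -277, Add(-277, Pow(-4153, 2))), -418509), -1) = Pow(Add(Mul(2, -277, Add(-277, 17247409)), -418509), -1) = Pow(Add(Mul(2, -277, 17247132), -418509), -1) = Pow(Add(-9554911128, -418509), -1) = Pow(-9555329637, -1) = Rational(-1, 9555329637)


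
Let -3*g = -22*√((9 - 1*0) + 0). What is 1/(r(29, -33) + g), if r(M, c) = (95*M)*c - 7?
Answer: -1/90900 ≈ -1.1001e-5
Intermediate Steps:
r(M, c) = -7 + 95*M*c (r(M, c) = 95*M*c - 7 = -7 + 95*M*c)
g = 22 (g = -(-22)*√((9 - 1*0) + 0)/3 = -(-22)*√((9 + 0) + 0)/3 = -(-22)*√(9 + 0)/3 = -(-22)*√9/3 = -(-22)*3/3 = -⅓*(-66) = 22)
1/(r(29, -33) + g) = 1/((-7 + 95*29*(-33)) + 22) = 1/((-7 - 90915) + 22) = 1/(-90922 + 22) = 1/(-90900) = -1/90900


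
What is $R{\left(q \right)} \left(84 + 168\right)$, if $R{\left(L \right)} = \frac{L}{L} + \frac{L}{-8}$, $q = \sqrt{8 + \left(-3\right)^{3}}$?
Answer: $252 - \frac{63 i \sqrt{19}}{2} \approx 252.0 - 137.31 i$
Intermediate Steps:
$q = i \sqrt{19}$ ($q = \sqrt{8 - 27} = \sqrt{-19} = i \sqrt{19} \approx 4.3589 i$)
$R{\left(L \right)} = 1 - \frac{L}{8}$ ($R{\left(L \right)} = 1 + L \left(- \frac{1}{8}\right) = 1 - \frac{L}{8}$)
$R{\left(q \right)} \left(84 + 168\right) = \left(1 - \frac{i \sqrt{19}}{8}\right) \left(84 + 168\right) = \left(1 - \frac{i \sqrt{19}}{8}\right) 252 = 252 - \frac{63 i \sqrt{19}}{2}$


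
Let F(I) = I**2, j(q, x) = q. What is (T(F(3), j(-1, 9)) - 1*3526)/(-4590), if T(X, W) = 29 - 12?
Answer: 3509/4590 ≈ 0.76449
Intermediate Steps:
T(X, W) = 17
(T(F(3), j(-1, 9)) - 1*3526)/(-4590) = (17 - 1*3526)/(-4590) = (17 - 3526)*(-1/4590) = -3509*(-1/4590) = 3509/4590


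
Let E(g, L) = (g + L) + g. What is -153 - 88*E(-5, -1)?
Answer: 815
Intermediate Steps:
E(g, L) = L + 2*g (E(g, L) = (L + g) + g = L + 2*g)
-153 - 88*E(-5, -1) = -153 - 88*(-1 + 2*(-5)) = -153 - 88*(-1 - 10) = -153 - 88*(-11) = -153 + 968 = 815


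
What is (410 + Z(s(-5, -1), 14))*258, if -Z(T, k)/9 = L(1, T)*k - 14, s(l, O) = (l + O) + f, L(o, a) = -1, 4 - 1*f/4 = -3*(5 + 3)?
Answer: 170796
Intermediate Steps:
f = 112 (f = 16 - (-12)*(5 + 3) = 16 - (-12)*8 = 16 - 4*(-24) = 16 + 96 = 112)
s(l, O) = 112 + O + l (s(l, O) = (l + O) + 112 = (O + l) + 112 = 112 + O + l)
Z(T, k) = 126 + 9*k (Z(T, k) = -9*(-k - 14) = -9*(-14 - k) = 126 + 9*k)
(410 + Z(s(-5, -1), 14))*258 = (410 + (126 + 9*14))*258 = (410 + (126 + 126))*258 = (410 + 252)*258 = 662*258 = 170796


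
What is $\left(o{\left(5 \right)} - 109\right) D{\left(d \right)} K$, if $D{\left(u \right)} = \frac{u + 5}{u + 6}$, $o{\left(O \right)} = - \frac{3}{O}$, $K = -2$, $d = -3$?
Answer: $\frac{2192}{15} \approx 146.13$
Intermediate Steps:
$D{\left(u \right)} = \frac{5 + u}{6 + u}$
$\left(o{\left(5 \right)} - 109\right) D{\left(d \right)} K = \left(- \frac{3}{5} - 109\right) \frac{5 - 3}{6 - 3} \left(-2\right) = \left(\left(-3\right) \frac{1}{5} - 109\right) \frac{1}{3} \cdot 2 \left(-2\right) = \left(- \frac{3}{5} - 109\right) \frac{1}{3} \cdot 2 \left(-2\right) = - \frac{548 \cdot \frac{2}{3} \left(-2\right)}{5} = \left(- \frac{548}{5}\right) \left(- \frac{4}{3}\right) = \frac{2192}{15}$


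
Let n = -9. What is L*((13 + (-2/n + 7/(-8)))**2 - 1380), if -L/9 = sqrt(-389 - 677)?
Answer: 6363599*I*sqrt(1066)/576 ≈ 3.6071e+5*I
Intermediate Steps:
L = -9*I*sqrt(1066) (L = -9*sqrt(-389 - 677) = -9*I*sqrt(1066) ≈ -293.85*I)
L*((13 + (-2/n + 7/(-8)))**2 - 1380) = (-9*I*sqrt(1066))*((13 + (-2/(-9) + 7/(-8)))**2 - 1380) = (-9*I*sqrt(1066))*((13 + (-2*(-1/9) + 7*(-1/8)))**2 - 1380) = (-9*I*sqrt(1066))*((13 + (2/9 - 7/8))**2 - 1380) = (-9*I*sqrt(1066))*((13 - 47/72)**2 - 1380) = (-9*I*sqrt(1066))*((889/72)**2 - 1380) = (-9*I*sqrt(1066))*(790321/5184 - 1380) = -9*I*sqrt(1066)*(-6363599/5184) = 6363599*I*sqrt(1066)/576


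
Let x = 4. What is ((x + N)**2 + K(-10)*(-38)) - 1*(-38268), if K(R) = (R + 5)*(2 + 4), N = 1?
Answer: 39433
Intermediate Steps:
K(R) = 30 + 6*R (K(R) = (5 + R)*6 = 30 + 6*R)
((x + N)**2 + K(-10)*(-38)) - 1*(-38268) = ((4 + 1)**2 + (30 + 6*(-10))*(-38)) - 1*(-38268) = (5**2 + (30 - 60)*(-38)) + 38268 = (25 - 30*(-38)) + 38268 = (25 + 1140) + 38268 = 1165 + 38268 = 39433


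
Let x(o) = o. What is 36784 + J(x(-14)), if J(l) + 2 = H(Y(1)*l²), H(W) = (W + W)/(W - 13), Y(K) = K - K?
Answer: 36782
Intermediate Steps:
Y(K) = 0
H(W) = 2*W/(-13 + W) (H(W) = (2*W)/(-13 + W) = 2*W/(-13 + W))
J(l) = -2 (J(l) = -2 + 2*(0*l²)/(-13 + 0*l²) = -2 + 2*0/(-13 + 0) = -2 + 2*0/(-13) = -2 + 2*0*(-1/13) = -2 + 0 = -2)
36784 + J(x(-14)) = 36784 - 2 = 36782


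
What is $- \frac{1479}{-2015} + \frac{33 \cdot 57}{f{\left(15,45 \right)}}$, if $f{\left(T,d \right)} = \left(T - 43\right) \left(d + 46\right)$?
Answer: $- \frac{1671}{394940} \approx -0.004231$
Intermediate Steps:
$f{\left(T,d \right)} = \left(-43 + T\right) \left(46 + d\right)$
$- \frac{1479}{-2015} + \frac{33 \cdot 57}{f{\left(15,45 \right)}} = - \frac{1479}{-2015} + \frac{33 \cdot 57}{-1978 - 1935 + 46 \cdot 15 + 15 \cdot 45} = \left(-1479\right) \left(- \frac{1}{2015}\right) + \frac{1881}{-1978 - 1935 + 690 + 675} = \frac{1479}{2015} + \frac{1881}{-2548} = \frac{1479}{2015} + 1881 \left(- \frac{1}{2548}\right) = \frac{1479}{2015} - \frac{1881}{2548} = - \frac{1671}{394940}$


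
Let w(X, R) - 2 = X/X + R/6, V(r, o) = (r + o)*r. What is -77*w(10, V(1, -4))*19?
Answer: -7315/2 ≈ -3657.5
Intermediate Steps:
V(r, o) = r*(o + r) (V(r, o) = (o + r)*r = r*(o + r))
w(X, R) = 3 + R/6 (w(X, R) = 2 + (X/X + R/6) = 2 + (1 + R*(⅙)) = 2 + (1 + R/6) = 3 + R/6)
-77*w(10, V(1, -4))*19 = -77*(3 + (1*(-4 + 1))/6)*19 = -77*(3 + (1*(-3))/6)*19 = -77*(3 + (⅙)*(-3))*19 = -77*(3 - ½)*19 = -77*5/2*19 = -385/2*19 = -7315/2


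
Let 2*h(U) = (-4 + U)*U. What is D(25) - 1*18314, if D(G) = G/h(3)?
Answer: -54992/3 ≈ -18331.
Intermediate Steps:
h(U) = U*(-4 + U)/2 (h(U) = ((-4 + U)*U)/2 = (U*(-4 + U))/2 = U*(-4 + U)/2)
D(G) = -2*G/3 (D(G) = G/(((½)*3*(-4 + 3))) = G/(((½)*3*(-1))) = G/(-3/2) = G*(-⅔) = -2*G/3)
D(25) - 1*18314 = -⅔*25 - 1*18314 = -50/3 - 18314 = -54992/3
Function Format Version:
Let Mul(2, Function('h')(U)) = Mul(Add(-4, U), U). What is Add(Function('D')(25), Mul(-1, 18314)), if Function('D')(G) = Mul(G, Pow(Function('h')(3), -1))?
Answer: Rational(-54992, 3) ≈ -18331.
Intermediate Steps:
Function('h')(U) = Mul(Rational(1, 2), U, Add(-4, U)) (Function('h')(U) = Mul(Rational(1, 2), Mul(Add(-4, U), U)) = Mul(Rational(1, 2), Mul(U, Add(-4, U))) = Mul(Rational(1, 2), U, Add(-4, U)))
Function('D')(G) = Mul(Rational(-2, 3), G) (Function('D')(G) = Mul(G, Pow(Mul(Rational(1, 2), 3, Add(-4, 3)), -1)) = Mul(G, Pow(Mul(Rational(1, 2), 3, -1), -1)) = Mul(G, Pow(Rational(-3, 2), -1)) = Mul(G, Rational(-2, 3)) = Mul(Rational(-2, 3), G))
Add(Function('D')(25), Mul(-1, 18314)) = Add(Mul(Rational(-2, 3), 25), Mul(-1, 18314)) = Add(Rational(-50, 3), -18314) = Rational(-54992, 3)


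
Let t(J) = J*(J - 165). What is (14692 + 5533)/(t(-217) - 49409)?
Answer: 4045/6697 ≈ 0.60400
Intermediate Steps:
t(J) = J*(-165 + J)
(14692 + 5533)/(t(-217) - 49409) = (14692 + 5533)/(-217*(-165 - 217) - 49409) = 20225/(-217*(-382) - 49409) = 20225/(82894 - 49409) = 20225/33485 = 20225*(1/33485) = 4045/6697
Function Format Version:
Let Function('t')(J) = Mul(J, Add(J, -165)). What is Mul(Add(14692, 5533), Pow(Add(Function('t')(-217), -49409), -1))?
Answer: Rational(4045, 6697) ≈ 0.60400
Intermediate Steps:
Function('t')(J) = Mul(J, Add(-165, J))
Mul(Add(14692, 5533), Pow(Add(Function('t')(-217), -49409), -1)) = Mul(Add(14692, 5533), Pow(Add(Mul(-217, Add(-165, -217)), -49409), -1)) = Mul(20225, Pow(Add(Mul(-217, -382), -49409), -1)) = Mul(20225, Pow(Add(82894, -49409), -1)) = Mul(20225, Pow(33485, -1)) = Mul(20225, Rational(1, 33485)) = Rational(4045, 6697)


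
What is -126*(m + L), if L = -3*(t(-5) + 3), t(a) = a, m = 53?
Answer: -7434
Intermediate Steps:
L = 6 (L = -3*(-5 + 3) = -3*(-2) = 6)
-126*(m + L) = -126*(53 + 6) = -126*59 = -7434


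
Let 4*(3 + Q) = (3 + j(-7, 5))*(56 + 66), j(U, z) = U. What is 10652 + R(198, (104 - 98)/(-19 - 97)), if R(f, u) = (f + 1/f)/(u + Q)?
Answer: 7647499699/718047 ≈ 10650.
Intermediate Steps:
Q = -125 (Q = -3 + ((3 - 7)*(56 + 66))/4 = -3 + (-4*122)/4 = -3 + (1/4)*(-488) = -3 - 122 = -125)
R(f, u) = (f + 1/f)/(-125 + u) (R(f, u) = (f + 1/f)/(u - 125) = (f + 1/f)/(-125 + u))
10652 + R(198, (104 - 98)/(-19 - 97)) = 10652 + (1 + 198**2)/(198*(-125 + (104 - 98)/(-19 - 97))) = 10652 + (1 + 39204)/(198*(-125 + 6/(-116))) = 10652 + (1/198)*39205/(-125 + 6*(-1/116)) = 10652 + (1/198)*39205/(-125 - 3/58) = 10652 + (1/198)*39205/(-7253/58) = 10652 + (1/198)*(-58/7253)*39205 = 10652 - 1136945/718047 = 7647499699/718047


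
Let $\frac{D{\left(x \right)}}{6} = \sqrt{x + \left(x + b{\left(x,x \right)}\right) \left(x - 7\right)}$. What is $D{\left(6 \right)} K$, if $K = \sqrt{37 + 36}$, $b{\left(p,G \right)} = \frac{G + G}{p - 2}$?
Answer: $6 i \sqrt{219} \approx 88.792 i$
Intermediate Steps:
$b{\left(p,G \right)} = \frac{2 G}{-2 + p}$
$K = \sqrt{73} \approx 8.544$
$D{\left(x \right)} = 6 \sqrt{x + \left(-7 + x\right) \left(x + \frac{2 x}{-2 + x}\right)}$ ($D{\left(x \right)} = 6 \sqrt{x + \left(x + \frac{2 x}{-2 + x}\right) \left(x - 7\right)} = 6 \sqrt{x + \left(x + \frac{2 x}{-2 + x}\right) \left(-7 + x\right)} = 6 \sqrt{x + \left(-7 + x\right) \left(x + \frac{2 x}{-2 + x}\right)}$)
$D{\left(6 \right)} K = 6 \sqrt{\frac{6 \left(-2 + 6^{2} - 36\right)}{-2 + 6}} \sqrt{73} = 6 \sqrt{\frac{6 \left(-2 + 36 - 36\right)}{4}} \sqrt{73} = 6 \sqrt{6 \cdot \frac{1}{4} \left(-2\right)} \sqrt{73} = 6 \sqrt{-3} \sqrt{73} = 6 i \sqrt{3} \sqrt{73} = 6 i \sqrt{219}$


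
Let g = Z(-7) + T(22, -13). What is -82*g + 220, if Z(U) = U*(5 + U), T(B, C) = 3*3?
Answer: -1666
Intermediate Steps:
T(B, C) = 9
g = 23 (g = -7*(5 - 7) + 9 = -7*(-2) + 9 = 14 + 9 = 23)
-82*g + 220 = -82*23 + 220 = -1886 + 220 = -1666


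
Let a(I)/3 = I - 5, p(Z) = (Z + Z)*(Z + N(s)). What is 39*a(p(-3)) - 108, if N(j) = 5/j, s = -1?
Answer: 4923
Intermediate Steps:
p(Z) = 2*Z*(-5 + Z) (p(Z) = (Z + Z)*(Z + 5/(-1)) = (2*Z)*(Z + 5*(-1)) = (2*Z)*(Z - 5) = (2*Z)*(-5 + Z) = 2*Z*(-5 + Z))
a(I) = -15 + 3*I (a(I) = 3*(I - 5) = 3*(-5 + I) = -15 + 3*I)
39*a(p(-3)) - 108 = 39*(-15 + 3*(2*(-3)*(-5 - 3))) - 108 = 39*(-15 + 3*(2*(-3)*(-8))) - 108 = 39*(-15 + 3*48) - 108 = 39*(-15 + 144) - 108 = 39*129 - 108 = 5031 - 108 = 4923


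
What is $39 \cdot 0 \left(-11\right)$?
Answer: $0$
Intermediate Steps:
$39 \cdot 0 \left(-11\right) = 0 \left(-11\right) = 0$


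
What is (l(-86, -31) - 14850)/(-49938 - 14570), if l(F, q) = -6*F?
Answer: 7167/32254 ≈ 0.22220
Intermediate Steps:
(l(-86, -31) - 14850)/(-49938 - 14570) = (-6*(-86) - 14850)/(-49938 - 14570) = (516 - 14850)/(-64508) = -14334*(-1/64508) = 7167/32254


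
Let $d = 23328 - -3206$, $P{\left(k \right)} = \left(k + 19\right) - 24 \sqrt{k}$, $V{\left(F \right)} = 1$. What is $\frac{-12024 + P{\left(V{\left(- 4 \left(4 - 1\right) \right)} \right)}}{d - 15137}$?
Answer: $- \frac{12028}{11397} \approx -1.0554$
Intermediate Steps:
$P{\left(k \right)} = 19 + k - 24 \sqrt{k}$ ($P{\left(k \right)} = \left(19 + k\right) - 24 \sqrt{k} = 19 + k - 24 \sqrt{k}$)
$d = 26534$ ($d = 23328 + 3206 = 26534$)
$\frac{-12024 + P{\left(V{\left(- 4 \left(4 - 1\right) \right)} \right)}}{d - 15137} = \frac{-12024 + \left(19 + 1 - 24 \sqrt{1}\right)}{26534 - 15137} = \frac{-12024 + \left(19 + 1 - 24\right)}{11397} = \left(-12024 + \left(19 + 1 - 24\right)\right) \frac{1}{11397} = \left(-12024 - 4\right) \frac{1}{11397} = \left(-12028\right) \frac{1}{11397} = - \frac{12028}{11397}$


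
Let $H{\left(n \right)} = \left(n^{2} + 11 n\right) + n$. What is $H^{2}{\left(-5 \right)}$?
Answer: $1225$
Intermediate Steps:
$H{\left(n \right)} = n^{2} + 12 n$
$H^{2}{\left(-5 \right)} = \left(- 5 \left(12 - 5\right)\right)^{2} = \left(\left(-5\right) 7\right)^{2} = \left(-35\right)^{2} = 1225$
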